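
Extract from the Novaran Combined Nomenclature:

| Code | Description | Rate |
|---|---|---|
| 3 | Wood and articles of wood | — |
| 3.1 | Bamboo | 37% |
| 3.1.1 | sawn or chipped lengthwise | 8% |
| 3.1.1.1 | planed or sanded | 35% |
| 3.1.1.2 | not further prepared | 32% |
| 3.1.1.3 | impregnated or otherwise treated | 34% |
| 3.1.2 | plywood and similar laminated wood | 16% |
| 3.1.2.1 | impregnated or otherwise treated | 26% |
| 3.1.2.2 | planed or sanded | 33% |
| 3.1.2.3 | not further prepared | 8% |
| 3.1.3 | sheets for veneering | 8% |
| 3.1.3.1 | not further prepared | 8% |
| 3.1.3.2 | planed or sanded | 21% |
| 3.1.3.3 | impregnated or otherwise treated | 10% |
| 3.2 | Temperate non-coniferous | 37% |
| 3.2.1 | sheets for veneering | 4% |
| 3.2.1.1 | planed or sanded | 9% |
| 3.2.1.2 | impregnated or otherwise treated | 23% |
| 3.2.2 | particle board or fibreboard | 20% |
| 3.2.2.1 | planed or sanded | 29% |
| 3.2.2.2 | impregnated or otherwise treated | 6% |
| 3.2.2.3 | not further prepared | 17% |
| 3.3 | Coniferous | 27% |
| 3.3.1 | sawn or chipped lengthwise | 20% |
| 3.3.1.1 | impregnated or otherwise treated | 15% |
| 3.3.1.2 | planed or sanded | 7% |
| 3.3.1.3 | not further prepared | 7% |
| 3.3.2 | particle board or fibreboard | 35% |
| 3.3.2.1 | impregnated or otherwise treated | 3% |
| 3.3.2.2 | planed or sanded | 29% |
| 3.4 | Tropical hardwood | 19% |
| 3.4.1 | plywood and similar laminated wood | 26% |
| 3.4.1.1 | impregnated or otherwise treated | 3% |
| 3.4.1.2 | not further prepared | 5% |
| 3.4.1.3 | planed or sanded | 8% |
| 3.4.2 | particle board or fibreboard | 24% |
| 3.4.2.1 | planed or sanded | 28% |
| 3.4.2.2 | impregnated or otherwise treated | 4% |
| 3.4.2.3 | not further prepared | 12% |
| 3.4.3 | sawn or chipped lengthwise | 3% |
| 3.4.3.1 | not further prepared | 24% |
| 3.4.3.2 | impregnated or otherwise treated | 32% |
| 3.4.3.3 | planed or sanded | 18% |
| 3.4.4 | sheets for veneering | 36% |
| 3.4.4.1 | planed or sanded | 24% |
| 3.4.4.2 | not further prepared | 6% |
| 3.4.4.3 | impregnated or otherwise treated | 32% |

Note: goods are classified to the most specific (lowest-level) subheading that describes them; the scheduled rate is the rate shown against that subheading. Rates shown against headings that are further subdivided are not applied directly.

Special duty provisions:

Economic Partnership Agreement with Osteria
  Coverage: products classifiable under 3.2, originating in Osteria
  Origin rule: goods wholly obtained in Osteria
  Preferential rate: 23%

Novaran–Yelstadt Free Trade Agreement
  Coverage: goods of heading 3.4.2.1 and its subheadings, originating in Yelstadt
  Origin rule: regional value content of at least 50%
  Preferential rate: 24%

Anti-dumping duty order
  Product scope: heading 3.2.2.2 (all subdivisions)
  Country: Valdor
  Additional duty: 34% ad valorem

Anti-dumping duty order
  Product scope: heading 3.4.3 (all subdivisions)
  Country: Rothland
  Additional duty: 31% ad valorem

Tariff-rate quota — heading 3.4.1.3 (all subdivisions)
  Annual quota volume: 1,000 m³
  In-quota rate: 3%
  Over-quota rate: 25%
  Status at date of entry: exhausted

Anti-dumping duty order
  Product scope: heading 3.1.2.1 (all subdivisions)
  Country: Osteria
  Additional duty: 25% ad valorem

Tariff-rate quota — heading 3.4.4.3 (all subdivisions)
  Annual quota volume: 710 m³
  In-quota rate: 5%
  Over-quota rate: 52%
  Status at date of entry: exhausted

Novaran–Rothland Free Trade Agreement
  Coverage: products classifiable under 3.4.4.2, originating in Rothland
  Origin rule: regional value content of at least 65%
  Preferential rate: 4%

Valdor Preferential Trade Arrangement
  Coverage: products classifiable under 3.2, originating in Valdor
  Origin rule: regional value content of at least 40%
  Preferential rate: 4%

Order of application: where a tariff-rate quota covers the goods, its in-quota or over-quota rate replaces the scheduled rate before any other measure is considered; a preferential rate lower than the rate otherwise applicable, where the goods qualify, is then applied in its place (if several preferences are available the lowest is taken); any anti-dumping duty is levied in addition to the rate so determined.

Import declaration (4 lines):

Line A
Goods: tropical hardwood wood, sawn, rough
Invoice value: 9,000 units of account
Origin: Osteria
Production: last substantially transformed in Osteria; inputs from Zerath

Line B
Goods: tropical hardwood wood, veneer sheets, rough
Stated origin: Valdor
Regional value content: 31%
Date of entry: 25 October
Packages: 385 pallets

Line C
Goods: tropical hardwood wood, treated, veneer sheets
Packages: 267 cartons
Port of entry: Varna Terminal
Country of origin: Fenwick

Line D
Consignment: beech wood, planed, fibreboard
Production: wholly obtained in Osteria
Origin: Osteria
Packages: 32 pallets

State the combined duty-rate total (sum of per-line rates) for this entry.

105%

Line A: tropical hardwood → 3.4; sawn → 3.4.3; rough → 3.4.3.1. Scheduled 24%. Osteria agreement on 3.2: 3.4.3.1 not covered. → 24%.
Line B: tropical hardwood → 3.4; veneer sheets → 3.4.4; rough → 3.4.4.2. Scheduled 6%. Valdor agreement on 3.2: 3.4.4.2 not covered. → 6%.
Line C: tropical hardwood → 3.4; veneer sheets → 3.4.4; treated → 3.4.4.3. Scheduled 32%. quota on 3.4.4.3 exhausted → over-quota 52%. → 52%.
Line D: beech → 3.2; fibreboard → 3.2.2; planed → 3.2.2.1. Scheduled 29%. Osteria agreement on 3.2: wholly obtained → 23% available; preferential 23%. → 23%.
Sum: 24% + 6% + 52% + 23% = 105%.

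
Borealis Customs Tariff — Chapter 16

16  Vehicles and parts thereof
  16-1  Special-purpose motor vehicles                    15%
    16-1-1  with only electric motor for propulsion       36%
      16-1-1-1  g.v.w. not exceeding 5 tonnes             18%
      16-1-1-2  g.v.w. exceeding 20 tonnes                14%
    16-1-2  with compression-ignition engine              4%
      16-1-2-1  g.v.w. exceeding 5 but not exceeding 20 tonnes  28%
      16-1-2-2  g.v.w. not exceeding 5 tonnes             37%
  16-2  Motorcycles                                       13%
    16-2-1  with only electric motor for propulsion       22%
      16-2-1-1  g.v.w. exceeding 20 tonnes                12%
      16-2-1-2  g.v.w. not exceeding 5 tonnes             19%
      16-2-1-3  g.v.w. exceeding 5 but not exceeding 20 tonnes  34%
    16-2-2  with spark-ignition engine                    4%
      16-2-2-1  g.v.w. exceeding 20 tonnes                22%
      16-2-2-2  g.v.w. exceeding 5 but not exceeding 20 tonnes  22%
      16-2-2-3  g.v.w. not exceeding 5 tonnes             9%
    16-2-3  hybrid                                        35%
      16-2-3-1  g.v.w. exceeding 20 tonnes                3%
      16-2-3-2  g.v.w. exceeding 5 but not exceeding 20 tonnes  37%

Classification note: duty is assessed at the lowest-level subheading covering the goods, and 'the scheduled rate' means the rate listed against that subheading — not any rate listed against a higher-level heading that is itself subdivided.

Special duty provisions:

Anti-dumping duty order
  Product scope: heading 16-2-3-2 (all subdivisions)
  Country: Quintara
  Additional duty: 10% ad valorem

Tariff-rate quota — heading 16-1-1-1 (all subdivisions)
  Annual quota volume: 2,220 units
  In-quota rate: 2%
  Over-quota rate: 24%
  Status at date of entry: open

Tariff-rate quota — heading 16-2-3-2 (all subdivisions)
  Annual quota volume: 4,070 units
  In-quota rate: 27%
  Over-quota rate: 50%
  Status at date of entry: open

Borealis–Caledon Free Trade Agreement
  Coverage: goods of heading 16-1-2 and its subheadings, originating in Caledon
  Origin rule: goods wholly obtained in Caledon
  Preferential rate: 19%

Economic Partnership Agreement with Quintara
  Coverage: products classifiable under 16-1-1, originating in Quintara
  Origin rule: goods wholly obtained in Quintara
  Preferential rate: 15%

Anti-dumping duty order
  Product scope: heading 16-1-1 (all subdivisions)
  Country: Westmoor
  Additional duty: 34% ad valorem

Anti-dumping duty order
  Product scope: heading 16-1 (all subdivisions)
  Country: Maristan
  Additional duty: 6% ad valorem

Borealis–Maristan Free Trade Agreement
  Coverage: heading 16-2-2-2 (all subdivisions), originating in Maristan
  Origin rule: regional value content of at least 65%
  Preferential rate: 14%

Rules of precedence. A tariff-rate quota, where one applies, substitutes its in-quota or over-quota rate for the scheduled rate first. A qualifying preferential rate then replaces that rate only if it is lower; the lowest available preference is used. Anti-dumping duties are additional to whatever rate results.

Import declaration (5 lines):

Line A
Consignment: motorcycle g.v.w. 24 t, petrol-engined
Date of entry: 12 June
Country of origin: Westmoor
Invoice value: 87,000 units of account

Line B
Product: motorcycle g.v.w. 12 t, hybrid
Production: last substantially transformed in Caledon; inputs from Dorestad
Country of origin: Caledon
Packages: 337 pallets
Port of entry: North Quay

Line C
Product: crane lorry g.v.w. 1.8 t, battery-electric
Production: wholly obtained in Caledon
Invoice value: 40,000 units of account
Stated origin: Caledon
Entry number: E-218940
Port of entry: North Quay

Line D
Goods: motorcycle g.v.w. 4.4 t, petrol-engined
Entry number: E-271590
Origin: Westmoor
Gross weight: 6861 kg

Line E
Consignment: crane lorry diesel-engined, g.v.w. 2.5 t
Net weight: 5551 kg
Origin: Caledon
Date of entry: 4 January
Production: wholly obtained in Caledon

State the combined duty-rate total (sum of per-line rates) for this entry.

79%

Line A: motorcycle → 16-2; petrol-engined → 16-2-2; g.v.w. 24 t → 16-2-2-1. Scheduled 22%. No special measure applies. → 22%.
Line B: motorcycle → 16-2; hybrid → 16-2-3; g.v.w. 12 t → 16-2-3-2. Scheduled 37%. quota on 16-2-3-2 open → in-quota 27%; Caledon agreement on 16-1-2: 16-2-3-2 not covered. → 27%.
Line C: crane lorry → 16-1; battery-electric → 16-1-1; g.v.w. 1.8 t → 16-1-1-1. Scheduled 18%. quota on 16-1-1-1 open → in-quota 2%; Caledon agreement on 16-1-2: 16-1-1-1 not covered. → 2%.
Line D: motorcycle → 16-2; petrol-engined → 16-2-2; g.v.w. 4.4 t → 16-2-2-3. Scheduled 9%. No special measure applies. → 9%.
Line E: crane lorry → 16-1; diesel-engined → 16-1-2; g.v.w. 2.5 t → 16-1-2-2. Scheduled 37%. Caledon agreement on 16-1-2: wholly obtained → 19% available; preferential 19%. → 19%.
Sum: 22% + 27% + 2% + 9% + 19% = 79%.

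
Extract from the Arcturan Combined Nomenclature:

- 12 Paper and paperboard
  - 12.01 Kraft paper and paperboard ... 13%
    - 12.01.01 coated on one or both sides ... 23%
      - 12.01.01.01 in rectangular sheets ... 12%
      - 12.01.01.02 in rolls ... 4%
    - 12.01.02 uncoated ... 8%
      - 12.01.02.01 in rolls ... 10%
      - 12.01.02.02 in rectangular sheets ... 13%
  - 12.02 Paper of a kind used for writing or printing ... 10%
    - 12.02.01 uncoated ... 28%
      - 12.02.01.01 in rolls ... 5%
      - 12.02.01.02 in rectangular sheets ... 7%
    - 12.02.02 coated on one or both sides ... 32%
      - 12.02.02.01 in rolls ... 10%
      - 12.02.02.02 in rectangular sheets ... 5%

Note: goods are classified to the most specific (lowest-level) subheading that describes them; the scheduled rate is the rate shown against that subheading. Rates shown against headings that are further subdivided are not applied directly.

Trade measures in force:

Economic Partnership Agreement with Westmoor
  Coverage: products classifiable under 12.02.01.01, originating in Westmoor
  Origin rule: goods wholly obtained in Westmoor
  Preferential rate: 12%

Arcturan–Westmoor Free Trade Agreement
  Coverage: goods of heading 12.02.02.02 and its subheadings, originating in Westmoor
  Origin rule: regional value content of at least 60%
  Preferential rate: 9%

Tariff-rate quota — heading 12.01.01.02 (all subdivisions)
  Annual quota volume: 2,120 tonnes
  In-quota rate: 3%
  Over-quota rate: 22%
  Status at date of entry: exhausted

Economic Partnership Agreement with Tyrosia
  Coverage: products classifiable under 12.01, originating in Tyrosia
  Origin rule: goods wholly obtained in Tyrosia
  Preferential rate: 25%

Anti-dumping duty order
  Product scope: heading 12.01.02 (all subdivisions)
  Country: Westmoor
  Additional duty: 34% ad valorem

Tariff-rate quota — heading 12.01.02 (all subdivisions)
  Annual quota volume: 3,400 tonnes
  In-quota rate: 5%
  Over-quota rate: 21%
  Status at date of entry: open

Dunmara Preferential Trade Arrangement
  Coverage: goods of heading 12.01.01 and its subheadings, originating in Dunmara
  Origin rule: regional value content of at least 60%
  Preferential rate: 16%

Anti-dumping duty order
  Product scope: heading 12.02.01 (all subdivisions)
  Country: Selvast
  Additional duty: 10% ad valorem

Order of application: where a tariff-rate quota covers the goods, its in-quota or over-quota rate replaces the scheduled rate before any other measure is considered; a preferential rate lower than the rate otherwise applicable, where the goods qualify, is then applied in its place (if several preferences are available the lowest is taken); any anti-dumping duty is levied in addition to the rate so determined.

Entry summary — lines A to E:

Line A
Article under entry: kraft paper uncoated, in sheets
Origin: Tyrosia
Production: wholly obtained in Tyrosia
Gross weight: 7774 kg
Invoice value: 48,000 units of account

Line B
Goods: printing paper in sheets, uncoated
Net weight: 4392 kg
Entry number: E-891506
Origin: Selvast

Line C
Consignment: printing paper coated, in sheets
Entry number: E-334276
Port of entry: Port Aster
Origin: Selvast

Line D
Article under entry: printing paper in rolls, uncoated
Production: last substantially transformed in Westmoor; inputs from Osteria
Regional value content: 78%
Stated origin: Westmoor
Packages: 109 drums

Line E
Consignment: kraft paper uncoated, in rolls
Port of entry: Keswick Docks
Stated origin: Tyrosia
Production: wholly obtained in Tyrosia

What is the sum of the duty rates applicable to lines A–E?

37%

Line A: kraft paper → 12.01; uncoated → 12.01.02; in sheets → 12.01.02.02. Scheduled 13%. quota on 12.01.02 open → in-quota 5%; Tyrosia agreement on 12.01: wholly obtained → 25% available; preference 25% not lower than 5% → no reduction. → 5%.
Line B: printing paper → 12.02; uncoated → 12.02.01; in sheets → 12.02.01.02. Scheduled 7%. anti-dumping (Selvast, 12.02.01): +10%; total 7% + 10% = 17%. → 17%.
Line C: printing paper → 12.02; coated → 12.02.02; in sheets → 12.02.02.02. Scheduled 5%. No special measure applies. → 5%.
Line D: printing paper → 12.02; uncoated → 12.02.01; in rolls → 12.02.01.01. Scheduled 5%. Westmoor agreement on 12.02.01.01: not wholly obtained; Westmoor agreement on 12.02.02.02: 12.02.01.01 not covered. → 5%.
Line E: kraft paper → 12.01; uncoated → 12.01.02; in rolls → 12.01.02.01. Scheduled 10%. quota on 12.01.02 open → in-quota 5%; Tyrosia agreement on 12.01: wholly obtained → 25% available; preference 25% not lower than 5% → no reduction. → 5%.
Sum: 5% + 17% + 5% + 5% + 5% = 37%.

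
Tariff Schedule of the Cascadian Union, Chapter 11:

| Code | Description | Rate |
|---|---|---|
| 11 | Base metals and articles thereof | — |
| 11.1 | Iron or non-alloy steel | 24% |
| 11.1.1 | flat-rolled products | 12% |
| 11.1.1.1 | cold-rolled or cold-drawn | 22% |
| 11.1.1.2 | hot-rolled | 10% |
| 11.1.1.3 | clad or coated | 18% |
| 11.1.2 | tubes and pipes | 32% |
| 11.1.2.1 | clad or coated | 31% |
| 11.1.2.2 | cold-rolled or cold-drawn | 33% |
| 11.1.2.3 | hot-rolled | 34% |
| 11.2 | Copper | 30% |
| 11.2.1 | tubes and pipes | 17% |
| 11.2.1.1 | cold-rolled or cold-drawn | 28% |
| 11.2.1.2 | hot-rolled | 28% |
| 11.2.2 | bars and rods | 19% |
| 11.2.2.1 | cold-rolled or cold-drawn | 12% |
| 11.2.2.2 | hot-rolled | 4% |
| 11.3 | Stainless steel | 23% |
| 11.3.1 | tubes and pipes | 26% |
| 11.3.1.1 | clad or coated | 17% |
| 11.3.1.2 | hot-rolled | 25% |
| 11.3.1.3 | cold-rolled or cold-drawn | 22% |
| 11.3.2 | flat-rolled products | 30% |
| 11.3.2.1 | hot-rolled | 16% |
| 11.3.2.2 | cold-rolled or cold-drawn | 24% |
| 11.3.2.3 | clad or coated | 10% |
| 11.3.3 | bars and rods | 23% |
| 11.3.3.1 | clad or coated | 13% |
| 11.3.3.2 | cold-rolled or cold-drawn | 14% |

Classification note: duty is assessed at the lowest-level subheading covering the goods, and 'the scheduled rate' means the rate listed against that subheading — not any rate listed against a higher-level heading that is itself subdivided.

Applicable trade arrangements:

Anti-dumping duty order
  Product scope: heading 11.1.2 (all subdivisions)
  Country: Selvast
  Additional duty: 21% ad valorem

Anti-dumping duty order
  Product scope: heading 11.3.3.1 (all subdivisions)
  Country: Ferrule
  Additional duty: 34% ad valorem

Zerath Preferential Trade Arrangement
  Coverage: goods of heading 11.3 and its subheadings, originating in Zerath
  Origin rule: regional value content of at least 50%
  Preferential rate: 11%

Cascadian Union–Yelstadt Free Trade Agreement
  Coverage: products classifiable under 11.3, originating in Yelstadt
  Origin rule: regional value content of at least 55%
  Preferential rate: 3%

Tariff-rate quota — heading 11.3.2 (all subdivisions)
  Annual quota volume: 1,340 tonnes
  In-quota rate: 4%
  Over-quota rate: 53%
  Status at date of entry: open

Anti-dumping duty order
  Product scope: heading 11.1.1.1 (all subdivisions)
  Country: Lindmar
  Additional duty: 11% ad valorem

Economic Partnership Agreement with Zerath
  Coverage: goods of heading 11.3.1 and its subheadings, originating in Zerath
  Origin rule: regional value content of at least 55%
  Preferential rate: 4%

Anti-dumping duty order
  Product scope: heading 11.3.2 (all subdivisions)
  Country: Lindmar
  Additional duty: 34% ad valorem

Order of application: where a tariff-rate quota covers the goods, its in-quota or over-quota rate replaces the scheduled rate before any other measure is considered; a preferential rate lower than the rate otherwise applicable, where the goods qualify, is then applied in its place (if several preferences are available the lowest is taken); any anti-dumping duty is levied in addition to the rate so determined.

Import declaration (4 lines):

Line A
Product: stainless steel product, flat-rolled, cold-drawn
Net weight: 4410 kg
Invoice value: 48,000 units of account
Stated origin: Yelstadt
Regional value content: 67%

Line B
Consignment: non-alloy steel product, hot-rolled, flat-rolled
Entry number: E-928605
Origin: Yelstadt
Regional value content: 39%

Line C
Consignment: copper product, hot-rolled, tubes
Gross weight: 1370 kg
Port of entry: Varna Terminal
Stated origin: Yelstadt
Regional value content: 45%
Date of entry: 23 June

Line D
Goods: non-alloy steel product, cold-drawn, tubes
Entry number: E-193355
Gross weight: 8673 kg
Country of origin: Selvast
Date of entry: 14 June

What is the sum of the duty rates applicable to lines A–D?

95%

Line A: stainless steel → 11.3; flat-rolled → 11.3.2; cold-drawn → 11.3.2.2. Scheduled 24%. quota on 11.3.2 open → in-quota 4%; Yelstadt agreement on 11.3: RVC ≥ 55% → 3% available; preferential 3%. → 3%.
Line B: non-alloy steel → 11.1; flat-rolled → 11.1.1; hot-rolled → 11.1.1.2. Scheduled 10%. Yelstadt agreement on 11.3: 11.1.1.2 not covered. → 10%.
Line C: copper → 11.2; tubes → 11.2.1; hot-rolled → 11.2.1.2. Scheduled 28%. Yelstadt agreement on 11.3: 11.2.1.2 not covered. → 28%.
Line D: non-alloy steel → 11.1; tubes → 11.1.2; cold-drawn → 11.1.2.2. Scheduled 33%. anti-dumping (Selvast, 11.1.2): +21%; total 33% + 21% = 54%. → 54%.
Sum: 3% + 10% + 28% + 54% = 95%.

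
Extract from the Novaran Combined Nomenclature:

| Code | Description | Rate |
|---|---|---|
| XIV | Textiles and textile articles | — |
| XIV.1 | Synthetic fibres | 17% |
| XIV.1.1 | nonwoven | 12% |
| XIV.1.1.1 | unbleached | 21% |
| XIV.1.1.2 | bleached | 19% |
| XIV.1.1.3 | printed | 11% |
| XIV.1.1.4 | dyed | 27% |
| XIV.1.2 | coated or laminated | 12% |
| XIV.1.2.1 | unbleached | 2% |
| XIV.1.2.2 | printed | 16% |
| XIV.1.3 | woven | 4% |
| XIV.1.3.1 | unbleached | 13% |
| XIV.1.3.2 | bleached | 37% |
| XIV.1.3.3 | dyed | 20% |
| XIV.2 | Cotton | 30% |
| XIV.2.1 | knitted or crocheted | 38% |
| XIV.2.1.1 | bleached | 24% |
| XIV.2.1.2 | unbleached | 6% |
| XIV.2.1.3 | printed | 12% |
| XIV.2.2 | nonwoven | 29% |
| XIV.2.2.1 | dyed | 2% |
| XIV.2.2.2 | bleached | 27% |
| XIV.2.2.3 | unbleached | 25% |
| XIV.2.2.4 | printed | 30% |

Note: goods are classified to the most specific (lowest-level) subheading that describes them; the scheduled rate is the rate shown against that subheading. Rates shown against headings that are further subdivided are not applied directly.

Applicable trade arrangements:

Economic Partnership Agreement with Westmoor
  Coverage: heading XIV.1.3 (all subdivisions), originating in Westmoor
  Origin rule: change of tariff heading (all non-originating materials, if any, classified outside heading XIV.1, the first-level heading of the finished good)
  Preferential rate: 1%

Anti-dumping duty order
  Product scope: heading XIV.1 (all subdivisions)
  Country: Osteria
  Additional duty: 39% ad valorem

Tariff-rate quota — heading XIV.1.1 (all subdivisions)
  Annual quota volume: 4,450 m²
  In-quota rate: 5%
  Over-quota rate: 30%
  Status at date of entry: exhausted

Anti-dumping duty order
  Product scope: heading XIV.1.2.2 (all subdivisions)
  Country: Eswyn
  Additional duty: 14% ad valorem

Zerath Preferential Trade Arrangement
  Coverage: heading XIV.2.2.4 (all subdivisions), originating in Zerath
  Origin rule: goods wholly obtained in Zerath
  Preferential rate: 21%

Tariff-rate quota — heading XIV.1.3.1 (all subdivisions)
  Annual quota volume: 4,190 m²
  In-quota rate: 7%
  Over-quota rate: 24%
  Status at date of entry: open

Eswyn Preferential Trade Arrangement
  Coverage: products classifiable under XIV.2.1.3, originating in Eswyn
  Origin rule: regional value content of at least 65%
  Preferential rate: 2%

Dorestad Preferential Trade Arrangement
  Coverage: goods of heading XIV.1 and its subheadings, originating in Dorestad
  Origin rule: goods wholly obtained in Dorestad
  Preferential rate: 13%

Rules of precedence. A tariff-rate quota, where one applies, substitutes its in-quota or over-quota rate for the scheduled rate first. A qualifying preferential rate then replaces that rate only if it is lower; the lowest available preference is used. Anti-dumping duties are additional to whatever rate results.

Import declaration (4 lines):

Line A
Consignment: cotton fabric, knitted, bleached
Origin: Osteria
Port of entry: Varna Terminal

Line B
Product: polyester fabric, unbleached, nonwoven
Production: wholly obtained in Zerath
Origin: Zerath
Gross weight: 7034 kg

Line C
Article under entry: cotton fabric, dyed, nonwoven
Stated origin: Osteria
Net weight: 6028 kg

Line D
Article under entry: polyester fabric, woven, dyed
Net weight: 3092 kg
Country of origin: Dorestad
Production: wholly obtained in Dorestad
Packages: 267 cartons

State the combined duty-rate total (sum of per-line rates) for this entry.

Line A: cotton → XIV.2; knitted → XIV.2.1; bleached → XIV.2.1.1. Scheduled 24%. No special measure applies. → 24%.
Line B: polyester → XIV.1; nonwoven → XIV.1.1; unbleached → XIV.1.1.1. Scheduled 21%. quota on XIV.1.1 exhausted → over-quota 30%; Zerath agreement on XIV.2.2.4: XIV.1.1.1 not covered. → 30%.
Line C: cotton → XIV.2; nonwoven → XIV.2.2; dyed → XIV.2.2.1. Scheduled 2%. No special measure applies. → 2%.
Line D: polyester → XIV.1; woven → XIV.1.3; dyed → XIV.1.3.3. Scheduled 20%. Dorestad agreement on XIV.1: wholly obtained → 13% available; preferential 13%. → 13%.
Sum: 24% + 30% + 2% + 13% = 69%.

69%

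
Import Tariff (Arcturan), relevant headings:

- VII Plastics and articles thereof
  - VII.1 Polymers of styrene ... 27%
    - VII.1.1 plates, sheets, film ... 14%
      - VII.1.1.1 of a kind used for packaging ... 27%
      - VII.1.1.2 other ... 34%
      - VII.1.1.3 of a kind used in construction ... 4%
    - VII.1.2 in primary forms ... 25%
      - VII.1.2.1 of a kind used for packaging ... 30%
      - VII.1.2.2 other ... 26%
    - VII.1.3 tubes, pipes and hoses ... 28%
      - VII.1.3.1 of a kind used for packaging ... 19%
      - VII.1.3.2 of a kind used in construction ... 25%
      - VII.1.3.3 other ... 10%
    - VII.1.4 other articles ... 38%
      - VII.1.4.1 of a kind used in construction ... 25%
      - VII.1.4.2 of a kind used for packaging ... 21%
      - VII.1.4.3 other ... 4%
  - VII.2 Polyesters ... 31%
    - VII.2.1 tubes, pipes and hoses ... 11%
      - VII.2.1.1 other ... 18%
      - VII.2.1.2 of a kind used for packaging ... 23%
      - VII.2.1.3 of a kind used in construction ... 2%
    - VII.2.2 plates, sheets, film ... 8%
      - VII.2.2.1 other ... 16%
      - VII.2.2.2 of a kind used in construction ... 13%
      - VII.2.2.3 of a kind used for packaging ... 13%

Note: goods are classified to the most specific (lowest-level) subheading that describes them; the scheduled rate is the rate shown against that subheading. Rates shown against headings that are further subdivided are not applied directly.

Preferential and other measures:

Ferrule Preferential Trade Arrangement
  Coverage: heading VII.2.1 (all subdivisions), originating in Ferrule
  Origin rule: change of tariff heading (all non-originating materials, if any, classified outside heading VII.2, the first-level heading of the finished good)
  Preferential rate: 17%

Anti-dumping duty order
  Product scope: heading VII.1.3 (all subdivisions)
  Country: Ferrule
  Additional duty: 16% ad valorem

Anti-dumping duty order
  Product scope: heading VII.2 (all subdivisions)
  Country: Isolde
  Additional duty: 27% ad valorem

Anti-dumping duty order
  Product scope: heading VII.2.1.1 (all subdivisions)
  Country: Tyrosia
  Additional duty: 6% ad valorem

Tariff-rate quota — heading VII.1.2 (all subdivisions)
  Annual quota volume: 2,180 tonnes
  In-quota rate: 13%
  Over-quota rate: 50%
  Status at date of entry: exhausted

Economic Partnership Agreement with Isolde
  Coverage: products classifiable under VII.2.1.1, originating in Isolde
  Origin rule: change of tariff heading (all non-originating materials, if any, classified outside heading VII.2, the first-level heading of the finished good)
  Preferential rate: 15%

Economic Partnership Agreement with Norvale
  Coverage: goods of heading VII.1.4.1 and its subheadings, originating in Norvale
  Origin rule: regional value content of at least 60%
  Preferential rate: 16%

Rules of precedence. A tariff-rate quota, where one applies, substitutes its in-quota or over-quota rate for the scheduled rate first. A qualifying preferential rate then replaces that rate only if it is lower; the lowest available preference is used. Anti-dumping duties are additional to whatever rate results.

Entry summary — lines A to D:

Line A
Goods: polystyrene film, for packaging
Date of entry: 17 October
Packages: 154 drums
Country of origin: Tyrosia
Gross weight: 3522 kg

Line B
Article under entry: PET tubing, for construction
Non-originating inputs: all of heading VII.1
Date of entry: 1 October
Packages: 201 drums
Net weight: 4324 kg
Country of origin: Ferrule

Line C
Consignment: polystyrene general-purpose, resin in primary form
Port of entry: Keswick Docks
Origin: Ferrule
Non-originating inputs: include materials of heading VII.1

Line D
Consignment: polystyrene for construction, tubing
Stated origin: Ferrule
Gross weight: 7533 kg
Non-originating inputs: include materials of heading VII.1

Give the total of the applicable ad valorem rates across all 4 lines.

120%

Line A: polystyrene → VII.1; film → VII.1.1; for packaging → VII.1.1.1. Scheduled 27%. No special measure applies. → 27%.
Line B: PET → VII.2; tubing → VII.2.1; for construction → VII.2.1.3. Scheduled 2%. Ferrule agreement on VII.2.1: CTH met → 17% available; preference 17% not lower than 2% → no reduction. → 2%.
Line C: polystyrene → VII.1; resin in primary form → VII.1.2; general-purpose → VII.1.2.2. Scheduled 26%. quota on VII.1.2 exhausted → over-quota 50%; Ferrule agreement on VII.2.1: VII.1.2.2 not covered. → 50%.
Line D: polystyrene → VII.1; tubing → VII.1.3; for construction → VII.1.3.2. Scheduled 25%. Ferrule agreement on VII.2.1: VII.1.3.2 not covered; anti-dumping (Ferrule, VII.1.3): +16%; total 25% + 16% = 41%. → 41%.
Sum: 27% + 2% + 50% + 41% = 120%.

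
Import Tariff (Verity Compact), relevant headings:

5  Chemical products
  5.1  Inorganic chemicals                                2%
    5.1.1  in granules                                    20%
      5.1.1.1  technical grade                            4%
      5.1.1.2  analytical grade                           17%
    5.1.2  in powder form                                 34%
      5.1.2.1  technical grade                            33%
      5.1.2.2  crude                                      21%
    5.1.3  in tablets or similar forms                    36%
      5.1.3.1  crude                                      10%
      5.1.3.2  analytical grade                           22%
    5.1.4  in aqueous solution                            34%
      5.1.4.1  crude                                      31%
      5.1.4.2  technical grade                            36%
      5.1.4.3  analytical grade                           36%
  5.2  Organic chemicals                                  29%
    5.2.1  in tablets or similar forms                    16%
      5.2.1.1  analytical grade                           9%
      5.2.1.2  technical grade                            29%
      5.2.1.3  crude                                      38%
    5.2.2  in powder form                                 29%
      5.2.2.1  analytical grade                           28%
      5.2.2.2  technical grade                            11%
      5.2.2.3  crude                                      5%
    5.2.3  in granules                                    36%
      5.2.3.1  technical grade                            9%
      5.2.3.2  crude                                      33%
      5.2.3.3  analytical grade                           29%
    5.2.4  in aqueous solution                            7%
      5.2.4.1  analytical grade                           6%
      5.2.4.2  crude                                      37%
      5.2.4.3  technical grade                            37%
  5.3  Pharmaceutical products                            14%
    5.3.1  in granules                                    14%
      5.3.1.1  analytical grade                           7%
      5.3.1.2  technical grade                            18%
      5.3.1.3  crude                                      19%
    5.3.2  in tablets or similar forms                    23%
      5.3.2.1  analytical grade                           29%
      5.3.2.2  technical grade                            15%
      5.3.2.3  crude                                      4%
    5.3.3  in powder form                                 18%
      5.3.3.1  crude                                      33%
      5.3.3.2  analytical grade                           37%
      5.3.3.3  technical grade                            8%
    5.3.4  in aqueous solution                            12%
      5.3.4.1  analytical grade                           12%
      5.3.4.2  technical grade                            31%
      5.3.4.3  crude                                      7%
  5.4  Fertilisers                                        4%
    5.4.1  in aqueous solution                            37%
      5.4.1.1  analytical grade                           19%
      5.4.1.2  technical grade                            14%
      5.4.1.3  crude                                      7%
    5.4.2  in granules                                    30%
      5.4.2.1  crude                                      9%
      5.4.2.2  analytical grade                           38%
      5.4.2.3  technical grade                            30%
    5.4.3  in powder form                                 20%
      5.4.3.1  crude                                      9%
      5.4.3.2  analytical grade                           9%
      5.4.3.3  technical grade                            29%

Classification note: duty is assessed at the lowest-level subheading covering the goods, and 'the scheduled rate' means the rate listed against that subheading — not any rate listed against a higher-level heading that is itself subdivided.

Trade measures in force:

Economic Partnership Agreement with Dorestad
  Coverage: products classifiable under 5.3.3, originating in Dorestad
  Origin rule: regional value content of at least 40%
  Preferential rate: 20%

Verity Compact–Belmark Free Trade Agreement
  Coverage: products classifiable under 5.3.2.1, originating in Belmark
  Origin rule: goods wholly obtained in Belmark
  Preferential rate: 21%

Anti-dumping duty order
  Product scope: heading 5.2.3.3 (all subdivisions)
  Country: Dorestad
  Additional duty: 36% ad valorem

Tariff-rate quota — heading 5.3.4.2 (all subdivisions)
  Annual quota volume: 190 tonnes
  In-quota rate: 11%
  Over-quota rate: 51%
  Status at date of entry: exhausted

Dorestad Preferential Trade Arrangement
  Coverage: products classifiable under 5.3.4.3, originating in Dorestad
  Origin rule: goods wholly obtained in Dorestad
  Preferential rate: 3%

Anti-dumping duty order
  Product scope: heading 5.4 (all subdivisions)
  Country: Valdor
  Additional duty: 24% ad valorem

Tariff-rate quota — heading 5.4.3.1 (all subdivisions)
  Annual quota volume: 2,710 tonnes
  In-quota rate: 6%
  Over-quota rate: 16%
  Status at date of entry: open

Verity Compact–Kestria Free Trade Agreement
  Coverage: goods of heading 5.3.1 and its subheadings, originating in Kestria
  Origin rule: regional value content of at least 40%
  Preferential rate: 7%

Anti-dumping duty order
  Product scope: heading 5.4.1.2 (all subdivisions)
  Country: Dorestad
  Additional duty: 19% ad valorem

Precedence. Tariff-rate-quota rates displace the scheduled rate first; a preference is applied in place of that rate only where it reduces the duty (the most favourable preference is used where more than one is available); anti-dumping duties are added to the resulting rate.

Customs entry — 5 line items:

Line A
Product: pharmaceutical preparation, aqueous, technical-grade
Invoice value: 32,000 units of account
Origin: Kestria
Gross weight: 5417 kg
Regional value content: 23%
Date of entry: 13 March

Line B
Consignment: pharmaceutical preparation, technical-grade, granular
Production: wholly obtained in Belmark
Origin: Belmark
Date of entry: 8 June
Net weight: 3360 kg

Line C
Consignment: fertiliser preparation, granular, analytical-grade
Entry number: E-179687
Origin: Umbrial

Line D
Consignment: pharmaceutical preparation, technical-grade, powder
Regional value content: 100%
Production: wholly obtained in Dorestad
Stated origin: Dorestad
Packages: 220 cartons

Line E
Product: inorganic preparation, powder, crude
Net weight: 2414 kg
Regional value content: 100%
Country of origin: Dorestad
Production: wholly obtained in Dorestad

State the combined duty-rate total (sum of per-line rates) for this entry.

136%

Line A: pharmaceutical → 5.3; aqueous → 5.3.4; technical-grade → 5.3.4.2. Scheduled 31%. quota on 5.3.4.2 exhausted → over-quota 51%; Kestria agreement on 5.3.1: 5.3.4.2 not covered. → 51%.
Line B: pharmaceutical → 5.3; granular → 5.3.1; technical-grade → 5.3.1.2. Scheduled 18%. Belmark agreement on 5.3.2.1: 5.3.1.2 not covered. → 18%.
Line C: fertiliser → 5.4; granular → 5.4.2; analytical-grade → 5.4.2.2. Scheduled 38%. No special measure applies. → 38%.
Line D: pharmaceutical → 5.3; powder → 5.3.3; technical-grade → 5.3.3.3. Scheduled 8%. Dorestad agreement on 5.3.3: RVC ≥ 40% → 20% available; Dorestad agreement on 5.3.4.3: 5.3.3.3 not covered; preference 20% not lower than 8% → no reduction. → 8%.
Line E: inorganic → 5.1; powder → 5.1.2; crude → 5.1.2.2. Scheduled 21%. Dorestad agreement on 5.3.3: 5.1.2.2 not covered; Dorestad agreement on 5.3.4.3: 5.1.2.2 not covered. → 21%.
Sum: 51% + 18% + 38% + 8% + 21% = 136%.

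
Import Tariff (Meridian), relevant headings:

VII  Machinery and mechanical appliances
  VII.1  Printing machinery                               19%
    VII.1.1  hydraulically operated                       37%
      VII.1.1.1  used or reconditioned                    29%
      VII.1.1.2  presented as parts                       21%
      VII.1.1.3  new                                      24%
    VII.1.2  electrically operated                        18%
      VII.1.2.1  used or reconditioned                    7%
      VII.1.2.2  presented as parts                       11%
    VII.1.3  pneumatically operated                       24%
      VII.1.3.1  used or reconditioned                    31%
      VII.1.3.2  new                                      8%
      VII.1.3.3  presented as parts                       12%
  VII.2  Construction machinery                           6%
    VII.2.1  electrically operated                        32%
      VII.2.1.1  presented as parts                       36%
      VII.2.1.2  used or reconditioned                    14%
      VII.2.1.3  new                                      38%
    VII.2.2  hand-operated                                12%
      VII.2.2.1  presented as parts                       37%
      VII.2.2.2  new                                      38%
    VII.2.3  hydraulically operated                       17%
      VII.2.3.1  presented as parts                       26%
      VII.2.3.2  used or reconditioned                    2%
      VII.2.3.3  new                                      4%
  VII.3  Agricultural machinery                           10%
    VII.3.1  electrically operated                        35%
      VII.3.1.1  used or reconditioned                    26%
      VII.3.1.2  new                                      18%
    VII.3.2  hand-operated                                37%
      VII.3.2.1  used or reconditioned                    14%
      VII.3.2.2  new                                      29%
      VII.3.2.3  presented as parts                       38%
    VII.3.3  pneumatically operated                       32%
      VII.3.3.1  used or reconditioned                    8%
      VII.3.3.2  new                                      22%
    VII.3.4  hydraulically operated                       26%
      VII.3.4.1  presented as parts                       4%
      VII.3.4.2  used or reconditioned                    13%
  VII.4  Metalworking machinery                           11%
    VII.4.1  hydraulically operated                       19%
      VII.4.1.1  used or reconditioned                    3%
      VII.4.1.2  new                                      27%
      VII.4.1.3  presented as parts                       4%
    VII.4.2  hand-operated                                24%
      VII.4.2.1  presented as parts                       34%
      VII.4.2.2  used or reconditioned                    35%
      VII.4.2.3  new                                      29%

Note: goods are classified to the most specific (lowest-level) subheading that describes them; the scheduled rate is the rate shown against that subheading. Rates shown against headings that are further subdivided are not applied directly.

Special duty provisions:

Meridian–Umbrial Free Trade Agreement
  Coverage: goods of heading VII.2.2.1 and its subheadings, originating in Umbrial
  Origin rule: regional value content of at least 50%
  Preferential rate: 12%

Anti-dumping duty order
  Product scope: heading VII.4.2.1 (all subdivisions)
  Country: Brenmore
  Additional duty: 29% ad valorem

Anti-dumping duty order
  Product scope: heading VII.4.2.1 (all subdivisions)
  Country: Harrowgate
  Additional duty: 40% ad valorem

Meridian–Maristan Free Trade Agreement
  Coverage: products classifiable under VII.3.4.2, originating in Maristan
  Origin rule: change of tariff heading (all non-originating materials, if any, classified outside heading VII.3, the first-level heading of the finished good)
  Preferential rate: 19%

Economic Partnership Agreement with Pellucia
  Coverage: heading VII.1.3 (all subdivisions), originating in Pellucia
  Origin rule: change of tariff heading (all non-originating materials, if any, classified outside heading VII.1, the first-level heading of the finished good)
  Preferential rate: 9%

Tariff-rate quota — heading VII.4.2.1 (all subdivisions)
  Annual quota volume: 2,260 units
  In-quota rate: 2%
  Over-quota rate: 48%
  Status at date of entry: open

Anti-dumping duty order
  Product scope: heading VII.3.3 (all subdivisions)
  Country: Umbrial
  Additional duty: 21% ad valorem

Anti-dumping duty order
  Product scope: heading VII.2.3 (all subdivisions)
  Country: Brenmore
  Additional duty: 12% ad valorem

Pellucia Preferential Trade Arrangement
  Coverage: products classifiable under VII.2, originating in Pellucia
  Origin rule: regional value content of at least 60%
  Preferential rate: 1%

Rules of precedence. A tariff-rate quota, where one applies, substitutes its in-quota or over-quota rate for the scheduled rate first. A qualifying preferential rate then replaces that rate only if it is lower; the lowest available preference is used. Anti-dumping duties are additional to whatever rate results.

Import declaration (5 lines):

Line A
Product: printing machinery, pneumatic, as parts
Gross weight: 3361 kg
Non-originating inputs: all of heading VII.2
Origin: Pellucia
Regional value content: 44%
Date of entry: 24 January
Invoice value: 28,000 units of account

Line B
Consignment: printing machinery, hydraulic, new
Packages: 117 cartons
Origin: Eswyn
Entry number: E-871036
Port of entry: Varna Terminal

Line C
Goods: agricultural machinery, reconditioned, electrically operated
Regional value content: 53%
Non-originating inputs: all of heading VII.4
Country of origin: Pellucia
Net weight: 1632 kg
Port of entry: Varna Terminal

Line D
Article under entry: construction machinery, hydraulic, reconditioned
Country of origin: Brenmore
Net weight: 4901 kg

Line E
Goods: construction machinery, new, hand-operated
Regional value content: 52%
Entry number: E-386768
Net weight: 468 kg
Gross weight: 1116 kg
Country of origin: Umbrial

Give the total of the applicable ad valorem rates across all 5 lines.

111%

Line A: printing → VII.1; pneumatic → VII.1.3; as parts → VII.1.3.3. Scheduled 12%. Pellucia agreement on VII.1.3: CTH met → 9% available; Pellucia agreement on VII.2: VII.1.3.3 not covered; preferential 9%. → 9%.
Line B: printing → VII.1; hydraulic → VII.1.1; new → VII.1.1.3. Scheduled 24%. No special measure applies. → 24%.
Line C: agricultural → VII.3; electrically operated → VII.3.1; reconditioned → VII.3.1.1. Scheduled 26%. Pellucia agreement on VII.1.3: VII.3.1.1 not covered; Pellucia agreement on VII.2: VII.3.1.1 not covered. → 26%.
Line D: construction → VII.2; hydraulic → VII.2.3; reconditioned → VII.2.3.2. Scheduled 2%. anti-dumping (Brenmore, VII.2.3): +12%; total 2% + 12% = 14%. → 14%.
Line E: construction → VII.2; hand-operated → VII.2.2; new → VII.2.2.2. Scheduled 38%. Umbrial agreement on VII.2.2.1: VII.2.2.2 not covered. → 38%.
Sum: 9% + 24% + 26% + 14% + 38% = 111%.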